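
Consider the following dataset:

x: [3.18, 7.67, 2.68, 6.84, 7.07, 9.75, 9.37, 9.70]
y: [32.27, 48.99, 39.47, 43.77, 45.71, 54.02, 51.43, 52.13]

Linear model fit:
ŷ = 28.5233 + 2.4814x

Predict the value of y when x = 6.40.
ŷ = 44.4043

To predict y for x = 6.40, substitute into the regression equation:

ŷ = 28.5233 + 2.4814 × 6.40
ŷ = 28.5233 + 15.8810
ŷ = 44.4043

This is a point prediction; actual observations scatter around it by roughly the residual standard deviation.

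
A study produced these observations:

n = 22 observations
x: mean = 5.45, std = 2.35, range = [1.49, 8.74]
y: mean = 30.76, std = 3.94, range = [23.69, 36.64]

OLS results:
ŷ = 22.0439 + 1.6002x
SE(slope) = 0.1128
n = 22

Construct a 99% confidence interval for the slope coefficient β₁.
The 99% CI for β₁ is (1.2793, 1.9211)

Confidence interval for the slope:

The 99% CI for β₁ is: β̂₁ ± t*(α/2, n-2) × SE(β̂₁)

Step 1: Find critical t-value
- Confidence level = 0.99
- Degrees of freedom = n - 2 = 22 - 2 = 20
- t*(α/2, 20) = 2.8453

Step 2: Calculate margin of error
Margin = 2.8453 × 0.1128 = 0.3209

Step 3: Construct interval
CI = 1.6002 ± 0.3209
CI = (1.2793, 1.9211)

Interpretation: We are 99% confident that the true slope β₁ lies between 1.2793 and 1.9211.
Both endpoints are positive, so the data support a genuinely positive slope at this confidence level.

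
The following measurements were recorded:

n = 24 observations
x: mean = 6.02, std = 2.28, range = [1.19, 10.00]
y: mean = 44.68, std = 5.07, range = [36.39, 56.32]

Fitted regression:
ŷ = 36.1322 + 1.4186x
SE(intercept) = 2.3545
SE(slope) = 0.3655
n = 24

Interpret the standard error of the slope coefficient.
SE(β̂₁) = 0.3655 is the estimated standard deviation of the slope estimate across repeated samples; relative to β̂₁ = 1.4186 that is 25.8%, a moderately precise estimate.

SE(β̂₁) = 0.3655 says: if we drew many samples of n = 24 from the same population and refit each time, the fitted slopes would scatter with a standard deviation of roughly 0.3655 around the true β₁.

Relative precision:
- SE / |β̂₁| = 0.3655 / 1.4186 = 25.8%
- Rule of thumb (under 20%: precise; 20% to under 50%: moderately precise; 50% or more: imprecise) → moderately precise

Rough 95% range (±2 SE): 1.4186 ± 0.7310 → (0.6876, 2.1496).

What drives SE(β̂₁): wider spread of x values → smaller SE; more residual scatter → larger SE; larger n (here n = 24) → smaller SE.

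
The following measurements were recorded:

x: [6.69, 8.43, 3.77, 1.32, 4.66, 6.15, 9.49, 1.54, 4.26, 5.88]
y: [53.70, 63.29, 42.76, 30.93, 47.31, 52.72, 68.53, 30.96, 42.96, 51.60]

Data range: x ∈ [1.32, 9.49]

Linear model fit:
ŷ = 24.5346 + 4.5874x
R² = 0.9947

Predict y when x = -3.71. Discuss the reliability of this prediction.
ŷ = 7.5153 (extrapolation — x = -3.71 lies outside [1.32, 9.49], so reliability is low).

Prediction calculation:
ŷ = 24.5346 + 4.5874 × (-3.71)
ŷ = 7.5153

Reliability:
- Data range: x ∈ [1.32, 9.49]
- Prediction point: x = -3.71 is 5.03 units below the observed range → this is EXTRAPOLATION, not interpolation

Why that matters here:
- There are no observations near this x to validate the fitted line there
- The standard error of prediction grows with (x − x̄)², and x = -3.71 is far from x̄ = 5.22

The R² = 0.9947 only validates the fit within [1.32, 9.49]; treat ŷ = 7.5153 with caution.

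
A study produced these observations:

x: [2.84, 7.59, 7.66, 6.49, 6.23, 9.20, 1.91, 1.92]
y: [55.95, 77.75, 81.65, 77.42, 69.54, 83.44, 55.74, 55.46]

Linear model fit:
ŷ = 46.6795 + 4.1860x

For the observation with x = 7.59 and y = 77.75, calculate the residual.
Residual = -0.7012

The residual is the difference between the actual value and the predicted value:

Residual = y - ŷ

Step 1: Calculate predicted value
ŷ = 46.6795 + 4.1860 × 7.59
ŷ = 78.4512

Step 2: Calculate residual
Residual = 77.75 - 78.4512
Residual = -0.7012

Interpretation: the model overestimates the actual value by 0.7012 at this point (negative residual → observation lies below the fitted line).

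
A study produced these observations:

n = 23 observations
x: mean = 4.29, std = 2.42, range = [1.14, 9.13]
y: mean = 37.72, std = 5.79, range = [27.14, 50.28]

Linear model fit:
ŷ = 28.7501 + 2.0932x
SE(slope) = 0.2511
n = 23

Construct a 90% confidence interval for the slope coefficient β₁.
The 90% CI for β₁ is (1.6611, 2.5253)

Confidence interval for the slope:

The 90% CI for β₁ is: β̂₁ ± t*(α/2, n-2) × SE(β̂₁)

Step 1: Find critical t-value
- Confidence level = 0.9
- Degrees of freedom = n - 2 = 23 - 2 = 21
- t*(α/2, 21) = 1.7207

Step 2: Calculate margin of error
Margin = 1.7207 × 0.2511 = 0.4321

Step 3: Construct interval
CI = 2.0932 ± 0.4321
CI = (1.6611, 2.5253)

Interpretation: intervals built this way capture the true β₁ in 90% of repeated samples; here the plausible range for the per-unit effect of x on y is 1.6611 to 2.5253.
The interval does not include 0, suggesting a significant linear relationship.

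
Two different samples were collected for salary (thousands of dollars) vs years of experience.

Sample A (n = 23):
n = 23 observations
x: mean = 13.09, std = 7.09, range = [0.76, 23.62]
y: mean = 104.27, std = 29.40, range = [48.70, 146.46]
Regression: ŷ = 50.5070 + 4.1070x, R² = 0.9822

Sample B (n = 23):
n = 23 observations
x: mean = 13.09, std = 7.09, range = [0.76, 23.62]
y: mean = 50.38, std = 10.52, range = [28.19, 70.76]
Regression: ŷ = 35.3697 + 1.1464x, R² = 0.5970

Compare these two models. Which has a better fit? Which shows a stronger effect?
Model A has the better fit (R² = 0.9822 vs 0.5970). Model A shows the stronger effect (|β₁| = 4.1070 vs 1.1464).

Model Comparison:

Fit — compare R²:
- Model A: R² = 0.9822 → 98.22% of variance in salary explained
- Model B: R² = 0.5970 → 59.70% of variance in salary explained
- 0.9822 > 0.5970 → Model A has the better fit

Effect size (slope magnitude):
- Model A: β₁ = 4.1070 → predicted salary rises 4.1070 thousand dollars per additional year of experience
- Model B: β₁ = 1.1464 → predicted salary rises 1.1464 thousand dollars per additional year of experience
- |4.1070| > |1.1464| → Model A shows the stronger marginal effect

Note: The two samples could reflect different populations, time periods, or measurement quality.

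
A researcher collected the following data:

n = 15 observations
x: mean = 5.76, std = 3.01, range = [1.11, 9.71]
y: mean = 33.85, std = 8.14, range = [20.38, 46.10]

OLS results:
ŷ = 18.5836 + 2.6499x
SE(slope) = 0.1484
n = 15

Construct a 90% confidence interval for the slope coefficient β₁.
The 90% CI for β₁ is (2.3871, 2.9127)

Confidence interval for the slope:

The 90% CI for β₁ is: β̂₁ ± t*(α/2, n-2) × SE(β̂₁)

Step 1: Find critical t-value
- Confidence level = 0.9
- Degrees of freedom = n - 2 = 15 - 2 = 13
- t*(α/2, 13) = 1.7709

Step 2: Calculate margin of error
Margin = 1.7709 × 0.1484 = 0.2628

Step 3: Construct interval
CI = 2.6499 ± 0.2628
CI = (2.3871, 2.9127)

Interpretation: each one-unit increase in x is associated with a change in mean y of between 2.3871 and 2.9127, with 90% confidence.
Both endpoints are positive, so the data support a genuinely positive slope at this confidence level.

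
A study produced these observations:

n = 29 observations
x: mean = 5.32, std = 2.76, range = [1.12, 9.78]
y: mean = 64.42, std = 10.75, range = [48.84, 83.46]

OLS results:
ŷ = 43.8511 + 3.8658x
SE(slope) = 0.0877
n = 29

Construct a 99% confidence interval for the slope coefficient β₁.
The 99% CI for β₁ is (3.6228, 4.1088)

Confidence interval for the slope:

The 99% CI for β₁ is: β̂₁ ± t*(α/2, n-2) × SE(β̂₁)

Step 1: Find critical t-value
- Confidence level = 0.99
- Degrees of freedom = n - 2 = 29 - 2 = 27
- t*(α/2, 27) = 2.7707

Step 2: Calculate margin of error
Margin = 2.7707 × 0.0877 = 0.2430

Step 3: Construct interval
CI = 3.8658 ± 0.2430
CI = (3.6228, 4.1088)

Interpretation: each one-unit increase in x is associated with a change in mean y of between 3.6228 and 4.1088, with 99% confidence.
The interval does not include 0, suggesting a significant linear relationship.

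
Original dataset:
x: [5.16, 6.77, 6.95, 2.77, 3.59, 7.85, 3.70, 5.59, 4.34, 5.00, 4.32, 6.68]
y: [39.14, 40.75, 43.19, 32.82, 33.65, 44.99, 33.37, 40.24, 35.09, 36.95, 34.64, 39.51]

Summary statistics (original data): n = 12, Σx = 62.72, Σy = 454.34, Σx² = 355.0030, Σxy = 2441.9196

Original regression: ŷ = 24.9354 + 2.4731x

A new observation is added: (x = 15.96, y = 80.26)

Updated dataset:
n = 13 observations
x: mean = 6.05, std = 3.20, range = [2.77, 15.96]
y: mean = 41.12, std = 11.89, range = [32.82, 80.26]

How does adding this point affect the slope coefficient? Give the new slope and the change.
The slope changes from 2.4731 to 3.6494 (change of +1.1763, or +47.6%).

x = 15.96 lies well outside the original x-range [2.77, 7.85] (x̄ ≈ 5.23), so this observation has high leverage and can move the slope substantially.

Step 1: Update the sums with the new point (n goes from 12 to 13)
Σx  = 62.72 + 15.96 = 78.68
Σy  = 454.34 + 80.26 = 534.60
Σx² = 355.0030 + 15.96² = 355.0030 + 254.7216 = 609.7246
Σxy = 2441.9196 + 15.96×80.26 = 2441.9196 + 1280.9496 = 3722.8692

Step 2: Recompute the slope with b₁ = (nΣxy − ΣxΣy) / (nΣx² − (Σx)²)
Numerator   = 13×3722.8692 − 78.68×534.60 = 48397.2996 − 42062.3280 = 6334.9716
Denominator = 13×609.7246 − 78.68² = 7926.4198 − 6190.5424 = 1735.8774
b₁(new) = 6334.9716 / 1735.8774 = 3.6494

(Same formula on the original sums: (12×2441.9196 − 62.72×454.34) / (12×355.0030 − 62.72²) = 806.8304 / 326.2376 = 2.4731, matching the given fit.)

Step 3: Change in slope
Δβ₁ = 3.6494 − 2.4731 = +1.1763
Relative change = +1.1763 / 2.4731 × 100% = +47.6%
→ the slope increases when the point is added.

A high-leverage point only changes the slope if it is off the original line; here y = 80.26 is above the original trend, so the slope increases.
In practice: examine leverage (hᵢ) and Cook's distance rather than deleting it automatically.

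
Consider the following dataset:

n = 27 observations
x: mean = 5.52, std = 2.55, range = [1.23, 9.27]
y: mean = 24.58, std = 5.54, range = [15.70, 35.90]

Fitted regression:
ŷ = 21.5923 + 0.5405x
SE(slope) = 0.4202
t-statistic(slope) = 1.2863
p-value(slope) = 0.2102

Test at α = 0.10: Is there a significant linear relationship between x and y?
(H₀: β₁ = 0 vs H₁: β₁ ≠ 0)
Fail to reject H₀: p-value = 0.2102 ≥ α = 0.10. The linear relationship is not significant at the 10% level.

Hypothesis test for the slope coefficient:

H₀: β₁ = 0 (no linear relationship)
H₁: β₁ ≠ 0 (linear relationship exists)

Test statistic: t = β̂₁ / SE(β̂₁) = 0.5405 / 0.4202 = 1.2863

With df = 25, the two-sided p-value for |t| = 1.2863 is 0.2102.

Decision rule: reject H₀ if p-value < α.
p-value = 0.2102 ≥ α = 0.10 → fail to reject H₀.

Conclusion: the linear association between x and y is not significant at the 10% level.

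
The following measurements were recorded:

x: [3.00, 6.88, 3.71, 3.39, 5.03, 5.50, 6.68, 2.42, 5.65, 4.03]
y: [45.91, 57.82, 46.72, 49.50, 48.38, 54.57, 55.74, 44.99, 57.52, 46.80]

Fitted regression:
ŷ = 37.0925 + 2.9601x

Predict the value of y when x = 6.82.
ŷ = 57.2804

Plug x = 6.82 into the fitted line:

ŷ = 37.0925 + 2.9601 × 6.82
ŷ = 37.0925 + 20.1879
ŷ = 57.2804

This is a point prediction; actual observations scatter around it by roughly the residual standard deviation.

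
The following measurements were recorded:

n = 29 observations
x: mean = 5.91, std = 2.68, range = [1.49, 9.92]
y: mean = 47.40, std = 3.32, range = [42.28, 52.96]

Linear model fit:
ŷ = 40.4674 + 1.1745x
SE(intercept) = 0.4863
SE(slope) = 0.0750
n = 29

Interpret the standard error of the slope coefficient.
The slope 1.1745 is pinned down to within about ±0.0750 (one SE) by these data — relative uncertainty 6.4%, i.e. precise.

SE(β̂₁) = 0.0750 says: if we drew many samples of n = 29 from the same population and refit each time, the fitted slopes would scatter with a standard deviation of roughly 0.0750 around the true β₁.

Relative precision:
- SE / |β̂₁| = 0.0750 / 1.1745 = 6.4%
- Rule of thumb (under 20%: precise; 20% to under 50%: moderately precise; 50% or more: imprecise) → precise

Rough 95% range (±2 SE): 1.1745 ± 0.1500 → (1.0245, 1.3245).

What drives SE(β̂₁): larger n (here n = 29) → smaller SE; more residual scatter → larger SE; wider spread of x values → smaller SE.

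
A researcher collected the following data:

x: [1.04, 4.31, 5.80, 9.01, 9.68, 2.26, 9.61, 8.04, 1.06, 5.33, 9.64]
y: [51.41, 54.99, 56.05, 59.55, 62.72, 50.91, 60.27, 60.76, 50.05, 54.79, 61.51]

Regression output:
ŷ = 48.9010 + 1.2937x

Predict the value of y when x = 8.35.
ŷ = 59.7034

x = 8.35 lies inside the observed range [1.04, 9.68], so the fitted equation applies directly:

ŷ = 48.9010 + 1.2937 × 8.35
ŷ = 48.9010 + 10.8024
ŷ = 59.7034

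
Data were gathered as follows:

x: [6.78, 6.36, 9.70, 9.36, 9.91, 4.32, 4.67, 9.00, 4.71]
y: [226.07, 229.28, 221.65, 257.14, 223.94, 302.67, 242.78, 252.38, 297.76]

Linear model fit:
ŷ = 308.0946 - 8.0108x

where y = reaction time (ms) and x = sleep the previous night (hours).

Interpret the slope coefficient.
For each additional hour of sleep, predicted reaction time decreases by approximately 8.0108 ms.

The slope coefficient β₁ = -8.0108 represents the marginal effect of sleep on reaction time.

Interpretation:
- Sleep up by 1 hour → predicted reaction time decreases by 8.0108 ms
- This is a linear approximation: the same per-unit change is assumed across the whole observed x range

(β₀ = 308.0946 is the fitted value at x = 0 and is not part of the slope interpretation.)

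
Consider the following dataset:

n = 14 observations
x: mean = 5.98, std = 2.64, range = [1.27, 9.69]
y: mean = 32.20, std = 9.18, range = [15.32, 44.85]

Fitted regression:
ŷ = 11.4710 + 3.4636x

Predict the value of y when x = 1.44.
ŷ = 16.4586

Plug x = 1.44 into the fitted line:

ŷ = 11.4710 + 3.4636 × 1.44
ŷ = 11.4710 + 4.9876
ŷ = 16.4586

This is a point prediction; actual observations scatter around it by roughly the residual standard deviation.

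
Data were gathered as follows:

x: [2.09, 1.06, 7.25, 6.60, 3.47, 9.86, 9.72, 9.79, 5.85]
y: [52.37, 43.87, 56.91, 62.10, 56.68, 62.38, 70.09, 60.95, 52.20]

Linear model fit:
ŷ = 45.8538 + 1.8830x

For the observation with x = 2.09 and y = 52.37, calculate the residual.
Residual = 2.5807

The residual is the difference between the actual value and the predicted value:

Residual = y - ŷ

Step 1: Calculate predicted value
ŷ = 45.8538 + 1.8830 × 2.09
ŷ = 49.7893

Step 2: Calculate residual
Residual = 52.37 - 49.7893
Residual = 2.5807

Interpretation: the model underestimates the actual value by 2.5807 at this point (positive residual → observation lies above the fitted line).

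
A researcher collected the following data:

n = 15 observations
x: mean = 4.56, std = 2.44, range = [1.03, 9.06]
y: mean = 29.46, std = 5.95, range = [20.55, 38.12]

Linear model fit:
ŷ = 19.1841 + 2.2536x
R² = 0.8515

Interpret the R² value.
The model explains 85.15% of the variance in y (R² = 0.8515), leaving 14.85% unexplained; the fit is strong.

The coefficient of determination R² is the fraction of the total variation in y that the fitted line accounts for.

Here R² = 0.8515:
- Explained: 85.15% of the variation in y
- Unexplained (residual): 100% − 85.15% = 14.85%
- Rule of thumb (below 0.3 weak; 0.3 to below 0.7 moderate; 0.7 and above strong) → strong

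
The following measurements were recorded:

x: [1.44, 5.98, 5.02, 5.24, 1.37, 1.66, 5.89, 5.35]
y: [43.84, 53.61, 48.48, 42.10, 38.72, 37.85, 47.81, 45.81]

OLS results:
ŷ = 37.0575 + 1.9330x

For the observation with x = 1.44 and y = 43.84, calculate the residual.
Residual = 3.9990

The residual is the difference between the actual value and the predicted value:

Residual = y - ŷ

Step 1: Calculate predicted value
ŷ = 37.0575 + 1.9330 × 1.44
ŷ = 39.8410

Step 2: Calculate residual
Residual = 43.84 - 39.8410
Residual = 3.9990

The residual is positive, so the observed y = 43.84 sits above the regression line (the line underestimates it by 3.9990).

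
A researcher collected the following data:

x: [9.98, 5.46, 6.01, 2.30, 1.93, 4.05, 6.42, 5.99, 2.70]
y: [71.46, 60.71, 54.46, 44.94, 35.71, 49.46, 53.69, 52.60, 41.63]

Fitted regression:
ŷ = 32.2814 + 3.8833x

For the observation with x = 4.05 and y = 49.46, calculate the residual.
Residual = 1.4512

The residual is the difference between the actual value and the predicted value:

Residual = y - ŷ

Step 1: Calculate predicted value
ŷ = 32.2814 + 3.8833 × 4.05
ŷ = 48.0088

Step 2: Calculate residual
Residual = 49.46 - 48.0088
Residual = 1.4512

Interpretation: the model underestimates the actual value by 1.4512 at this point (positive residual → observation lies above the fitted line).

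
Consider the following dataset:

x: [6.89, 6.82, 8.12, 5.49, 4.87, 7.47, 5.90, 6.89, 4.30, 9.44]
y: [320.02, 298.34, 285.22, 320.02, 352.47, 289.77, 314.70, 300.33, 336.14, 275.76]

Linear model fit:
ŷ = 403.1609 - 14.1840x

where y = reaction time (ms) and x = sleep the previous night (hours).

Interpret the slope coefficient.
On average, reaction time is about 14.1840 ms lower for every extra hour of sleep.

The slope β₁ = -14.1840 gives the rate at which the fitted reaction time changes with sleep.

Interpretation:
- Sleep up by 1 hour → predicted reaction time decreases by 14.1840 ms
- The effect is assumed constant over the observed range of x (linearity)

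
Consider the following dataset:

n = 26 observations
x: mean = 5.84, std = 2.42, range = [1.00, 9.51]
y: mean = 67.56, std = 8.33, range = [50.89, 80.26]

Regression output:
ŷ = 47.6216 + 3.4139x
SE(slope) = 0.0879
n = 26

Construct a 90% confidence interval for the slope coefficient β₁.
The 90% CI for β₁ is (3.2635, 3.5643)

Confidence interval for the slope:

The 90% CI for β₁ is: β̂₁ ± t*(α/2, n-2) × SE(β̂₁)

Step 1: Find critical t-value
- Confidence level = 0.9
- Degrees of freedom = n - 2 = 26 - 2 = 24
- t*(α/2, 24) = 1.7109

Step 2: Calculate margin of error
Margin = 1.7109 × 0.0879 = 0.1504

Step 3: Construct interval
CI = 3.4139 ± 0.1504
CI = (3.2635, 3.5643)

Interpretation: We are 90% confident that the true slope β₁ lies between 3.2635 and 3.5643.
Both endpoints are positive, so the data support a genuinely positive slope at this confidence level.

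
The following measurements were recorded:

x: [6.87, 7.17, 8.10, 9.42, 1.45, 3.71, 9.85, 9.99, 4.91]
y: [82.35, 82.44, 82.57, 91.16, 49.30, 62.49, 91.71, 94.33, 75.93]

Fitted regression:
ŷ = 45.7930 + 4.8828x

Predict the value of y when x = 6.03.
ŷ = 75.2363

To predict y for x = 6.03, substitute into the regression equation:

ŷ = 45.7930 + 4.8828 × 6.03
ŷ = 45.7930 + 29.4433
ŷ = 75.2363

This is the fitted mean response at that x — an individual observation would come with a wider prediction interval.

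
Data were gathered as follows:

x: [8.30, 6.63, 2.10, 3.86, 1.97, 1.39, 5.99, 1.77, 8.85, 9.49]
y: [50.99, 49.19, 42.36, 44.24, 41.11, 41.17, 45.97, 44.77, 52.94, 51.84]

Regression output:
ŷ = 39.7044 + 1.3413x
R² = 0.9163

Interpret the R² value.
R² = 0.9163 means 91.63% of the variation in y is explained by the linear relationship with x. This indicates a strong fit.

The coefficient of determination R² is the fraction of the total variation in y that the fitted line accounts for.

Here R² = 0.9163:
- Explained: 91.63% of the variation in y
- Unexplained (residual): 100% − 91.63% = 8.37%
- Rule of thumb (below 0.3 weak; 0.3 to below 0.7 moderate; 0.7 and above strong) → strong

Note: R² never decreases when predictors are added, so it should not be used alone to compare models of different size.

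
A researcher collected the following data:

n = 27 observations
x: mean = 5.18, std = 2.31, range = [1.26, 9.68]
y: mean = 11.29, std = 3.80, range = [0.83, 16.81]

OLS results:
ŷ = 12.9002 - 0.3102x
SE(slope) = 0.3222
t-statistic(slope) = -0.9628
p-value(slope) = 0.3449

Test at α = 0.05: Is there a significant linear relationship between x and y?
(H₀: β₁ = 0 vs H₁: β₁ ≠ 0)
p-value = 0.3449 ≥ α = 0.05, so we fail to reject H₀. The relationship is not significant.

Hypothesis test for the slope coefficient:

H₀: β₁ = 0 (no linear relationship)
H₁: β₁ ≠ 0 (linear relationship exists)

Test statistic: t = β̂₁ / SE(β̂₁) = -0.3102 / 0.3222 = -0.9628

With df = 25, the two-sided p-value for |t| = 0.9628 is 0.3449.

Decision rule: reject H₀ if p-value < α.
p-value = 0.3449 ≥ α = 0.05 → fail to reject H₀.

There is not sufficient evidence at the 5% significance level to conclude that a linear relationship exists between x and y.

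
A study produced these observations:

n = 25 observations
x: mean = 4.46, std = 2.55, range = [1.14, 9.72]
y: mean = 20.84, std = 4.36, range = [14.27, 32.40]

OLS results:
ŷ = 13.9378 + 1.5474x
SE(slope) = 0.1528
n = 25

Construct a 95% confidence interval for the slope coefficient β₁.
The 95% CI for β₁ is (1.2313, 1.8635)

Confidence interval for the slope:

The 95% CI for β₁ is: β̂₁ ± t*(α/2, n-2) × SE(β̂₁)

Step 1: Find critical t-value
- Confidence level = 0.95
- Degrees of freedom = n - 2 = 25 - 2 = 23
- t*(α/2, 23) = 2.0687

Step 2: Calculate margin of error
Margin = 2.0687 × 0.1528 = 0.3161

Step 3: Construct interval
CI = 1.5474 ± 0.3161
CI = (1.2313, 1.8635)

Interpretation: intervals built this way capture the true β₁ in 95% of repeated samples; here the plausible range for the per-unit effect of x on y is 1.2313 to 1.8635.
Both endpoints are positive, so the data support a genuinely positive slope at this confidence level.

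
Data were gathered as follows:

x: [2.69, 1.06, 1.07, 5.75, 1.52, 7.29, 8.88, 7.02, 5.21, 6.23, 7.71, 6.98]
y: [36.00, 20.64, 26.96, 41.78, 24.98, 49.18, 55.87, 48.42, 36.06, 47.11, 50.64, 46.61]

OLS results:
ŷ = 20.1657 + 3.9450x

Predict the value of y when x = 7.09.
ŷ = 48.1358

Plug x = 7.09 into the fitted line:

ŷ = 20.1657 + 3.9450 × 7.09
ŷ = 20.1657 + 27.9701
ŷ = 48.1358

This is a point prediction; actual observations scatter around it by roughly the residual standard deviation.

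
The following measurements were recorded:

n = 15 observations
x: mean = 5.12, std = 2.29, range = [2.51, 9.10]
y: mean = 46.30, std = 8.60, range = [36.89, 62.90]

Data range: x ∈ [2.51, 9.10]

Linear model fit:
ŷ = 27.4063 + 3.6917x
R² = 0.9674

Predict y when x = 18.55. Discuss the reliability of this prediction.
The equation gives ŷ = 95.8873; however x = 18.55 is 9.45 units above the observed range, so this extrapolated value should not be trusted.

Prediction calculation:
ŷ = 27.4063 + 3.6917 × 18.55
ŷ = 95.8873

Reliability:
- Data range: x ∈ [2.51, 9.10]
- Prediction point: x = 18.55 is 9.45 units above the observed range → this is EXTRAPOLATION, not interpolation

Why that matters here:
- The standard error of prediction grows with (x − x̄)², and x = 18.55 is far from x̄ = 5.12
- R² describes fit only over the sampled x values; it says nothing about behaviour beyond them

A defensible statement: 'if the linear trend continued to x = 18.55, y would be about 95.8873' — the premise is untested.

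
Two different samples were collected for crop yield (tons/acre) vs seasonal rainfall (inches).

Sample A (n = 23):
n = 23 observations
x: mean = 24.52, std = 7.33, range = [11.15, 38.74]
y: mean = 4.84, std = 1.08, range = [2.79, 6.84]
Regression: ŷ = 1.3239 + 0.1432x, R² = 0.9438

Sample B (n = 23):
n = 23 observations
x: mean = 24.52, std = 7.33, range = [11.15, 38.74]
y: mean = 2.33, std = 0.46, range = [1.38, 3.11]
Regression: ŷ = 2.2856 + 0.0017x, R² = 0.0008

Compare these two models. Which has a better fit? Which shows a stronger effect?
Model A has the better fit (R² = 0.9438 vs 0.0008). Model A shows the stronger effect (|β₁| = 0.1432 vs 0.0017).

Model Comparison:

Fit — compare R²:
- Model A: R² = 0.9438 → 94.38% of variance in crop yield explained
- Model B: R² = 0.0008 → 0.08% of variance in crop yield explained
- 0.9438 > 0.0008 → Model A has the better fit

Effect size (slope magnitude):
- Model A: β₁ = 0.1432 → predicted crop yield rises 0.1432 tons/acre per additional inch of rainfall
- Model B: β₁ = 0.0017 → predicted crop yield rises 0.0017 tons/acre per additional inch of rainfall
- |0.1432| > |0.0017| → Model A shows the stronger marginal effect

Note: A steeper slope doesn't make a better model if the scatter around the line is large.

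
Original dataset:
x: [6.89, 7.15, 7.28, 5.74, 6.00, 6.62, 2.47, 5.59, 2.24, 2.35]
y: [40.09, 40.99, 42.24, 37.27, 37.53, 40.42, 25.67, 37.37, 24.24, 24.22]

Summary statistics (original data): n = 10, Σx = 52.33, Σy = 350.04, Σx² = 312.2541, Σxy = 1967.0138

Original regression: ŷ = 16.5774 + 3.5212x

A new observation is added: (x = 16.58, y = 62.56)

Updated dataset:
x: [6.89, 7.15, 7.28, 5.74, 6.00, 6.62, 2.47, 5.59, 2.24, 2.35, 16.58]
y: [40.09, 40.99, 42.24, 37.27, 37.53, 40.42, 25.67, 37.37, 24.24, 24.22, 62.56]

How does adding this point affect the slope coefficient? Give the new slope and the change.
The slope changes from 3.5212 to 2.6985 (change of -0.8227, or -23.4%).

The new point has HIGH LEVERAGE: x = 16.58 is far from the original mean x̄ = 52.33/10 ≈ 5.23 (original range [2.24, 7.28]).

Step 1: Update the sums with the new point (n goes from 10 to 11)
Σx  = 52.33 + 16.58 = 68.91
Σy  = 350.04 + 62.56 = 412.60
Σx² = 312.2541 + 16.58² = 312.2541 + 274.8964 = 587.1505
Σxy = 1967.0138 + 16.58×62.56 = 1967.0138 + 1037.2448 = 3004.2586

Step 2: Recompute the slope with b₁ = (nΣxy − ΣxΣy) / (nΣx² − (Σx)²)
Numerator   = 11×3004.2586 − 68.91×412.60 = 33046.8446 − 28432.2660 = 4614.5786
Denominator = 11×587.1505 − 68.91² = 6458.6555 − 4748.5881 = 1710.0674
b₁(new) = 4614.5786 / 1710.0674 = 2.6985

(Same formula on the original sums: (10×1967.0138 − 52.33×350.04) / (10×312.2541 − 52.33²) = 1352.5448 / 384.1121 = 3.5212, matching the given fit.)

Step 3: Change in slope
Δβ₁ = 2.6985 − 3.5212 = -0.8227
Relative change = -0.8227 / 3.5212 × 100% = -23.4%
→ the slope decreases when the point is added.

Because the point sits below the extension of the original line at a high-leverage x, it tilts the fit down.
In practice: check such a point for data-entry or measurement error; examine leverage (hᵢ) and Cook's distance rather than deleting it automatically.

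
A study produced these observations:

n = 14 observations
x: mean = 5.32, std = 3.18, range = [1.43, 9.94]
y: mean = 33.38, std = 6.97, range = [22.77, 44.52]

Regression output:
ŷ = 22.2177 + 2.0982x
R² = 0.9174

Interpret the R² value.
About 91.74% of the variability in y is accounted for by the regression on x (R² = 0.9174) — a strong linear fit.

The coefficient of determination R² is the fraction of the total variation in y that the fitted line accounts for.

Here R² = 0.9174:
- Explained: 91.74% of the variation in y
- Unexplained (residual): 100% − 91.74% = 8.26%
- Rule of thumb (below 0.3 weak; 0.3 to below 0.7 moderate; 0.7 and above strong) → strong

Note: R² says nothing about causation, and a high R² does not by itself mean the linear form is appropriate — check the residuals.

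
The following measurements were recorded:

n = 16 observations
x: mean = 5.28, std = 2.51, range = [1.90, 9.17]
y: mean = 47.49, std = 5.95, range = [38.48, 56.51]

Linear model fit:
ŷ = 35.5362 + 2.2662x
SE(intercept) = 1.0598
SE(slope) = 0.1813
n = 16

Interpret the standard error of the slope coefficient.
SE(β̂₁) = 0.1813 is the estimated standard deviation of the slope estimate across repeated samples; relative to β̂₁ = 2.2662 that is 8.0%, a precise estimate.

SE(β̂₁) = 0.1813 says: if we drew many samples of n = 16 from the same population and refit each time, the fitted slopes would scatter with a standard deviation of roughly 0.1813 around the true β₁.

Relative precision:
- SE / |β̂₁| = 0.1813 / 2.2662 = 8.0%
- Rule of thumb (under 20%: precise; 20% to under 50%: moderately precise; 50% or more: imprecise) → precise

Link to the t-test: t = β̂₁ / SE(β̂₁) = 2.2662 / 0.1813 = 12.4997, the statistic for H₀: β₁ = 0.

What drives SE(β̂₁): more residual scatter → larger SE; wider spread of x values → smaller SE.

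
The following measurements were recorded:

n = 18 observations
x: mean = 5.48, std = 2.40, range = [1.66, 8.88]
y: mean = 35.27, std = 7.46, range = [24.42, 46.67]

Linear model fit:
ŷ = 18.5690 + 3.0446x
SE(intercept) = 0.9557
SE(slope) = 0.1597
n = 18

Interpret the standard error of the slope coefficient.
SE(β̂₁) = 0.1597 is the estimated standard deviation of the slope estimate across repeated samples; relative to β̂₁ = 3.0446 that is 5.2%, a precise estimate.

What SE measures:
- The standard error quantifies the sampling variability of the coefficient estimate
- It is the estimated standard deviation of β̂₁ across hypothetical repeated samples of the same size
- Smaller SE → more precise estimate

Relative precision:
- SE / |β̂₁| = 0.1597 / 3.0446 = 5.2%
- Rule of thumb (under 20%: precise; 20% to under 50%: moderately precise; 50% or more: imprecise) → precise

Link to the t-test: t = β̂₁ / SE(β̂₁) = 3.0446 / 0.1597 = 19.0645, the statistic for H₀: β₁ = 0.

What drives SE(β̂₁): more residual scatter → larger SE.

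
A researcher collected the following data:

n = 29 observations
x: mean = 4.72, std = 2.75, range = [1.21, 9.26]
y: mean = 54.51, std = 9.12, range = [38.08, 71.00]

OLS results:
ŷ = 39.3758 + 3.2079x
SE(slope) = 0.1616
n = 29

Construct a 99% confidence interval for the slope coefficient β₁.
The 99% CI for β₁ is (2.7602, 3.6556)

Confidence interval for the slope:

The 99% CI for β₁ is: β̂₁ ± t*(α/2, n-2) × SE(β̂₁)

Step 1: Find critical t-value
- Confidence level = 0.99
- Degrees of freedom = n - 2 = 29 - 2 = 27
- t*(α/2, 27) = 2.7707

Step 2: Calculate margin of error
Margin = 2.7707 × 0.1616 = 0.4477

Step 3: Construct interval
CI = 3.2079 ± 0.4477
CI = (2.7602, 3.6556)

Interpretation: each one-unit increase in x is associated with a change in mean y of between 2.7602 and 3.6556, with 99% confidence.
Both endpoints are positive, so the data support a genuinely positive slope at this confidence level.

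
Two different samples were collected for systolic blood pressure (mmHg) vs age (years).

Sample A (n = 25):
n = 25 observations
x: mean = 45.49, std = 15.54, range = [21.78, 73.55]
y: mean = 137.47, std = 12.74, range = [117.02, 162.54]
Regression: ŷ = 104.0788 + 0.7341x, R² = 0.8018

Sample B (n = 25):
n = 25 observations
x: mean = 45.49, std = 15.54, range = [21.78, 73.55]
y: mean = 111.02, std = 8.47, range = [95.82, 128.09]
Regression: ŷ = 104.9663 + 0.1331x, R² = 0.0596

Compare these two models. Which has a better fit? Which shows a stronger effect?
Model A has the better fit (R² = 0.8018 vs 0.0596). Model A shows the stronger effect (|β₁| = 0.7341 vs 0.1331).

Model Comparison:

Fit — compare R²:
- Model A: R² = 0.8018 → 80.18% of variance in blood pressure explained
- Model B: R² = 0.0596 → 5.96% of variance in blood pressure explained
- 0.8018 > 0.0596 → Model A has the better fit

Which has the larger per-year effect? (|β₁|)
- Model A: β₁ = 0.7341 → predicted blood pressure rises 0.7341 mmHg per additional year of age
- Model B: β₁ = 0.1331 → predicted blood pressure rises 0.1331 mmHg per additional year of age
- |0.7341| > |0.1331| → Model A shows the stronger marginal effect

Note: R² measures how tightly points cluster around the line; β₁ measures how steep the line is — they answer different questions.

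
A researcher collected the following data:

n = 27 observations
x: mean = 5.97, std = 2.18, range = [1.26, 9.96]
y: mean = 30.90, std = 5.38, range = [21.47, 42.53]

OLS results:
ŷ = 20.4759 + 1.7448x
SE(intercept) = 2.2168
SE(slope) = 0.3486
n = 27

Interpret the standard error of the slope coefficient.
SE(β̂₁) = 0.3486 is the estimated standard deviation of the slope estimate across repeated samples; relative to β̂₁ = 1.7448 that is 20.0%, a moderately precise estimate.

SE(β̂₁) = s / √Sxx, where s is the residual standard deviation and Sxx = Σ(x − x̄)². It is the yardstick for how far β̂₁ = 1.7448 could plausibly be from the true slope.

Relative precision:
- SE / |β̂₁| = 0.3486 / 1.7448 = 20.0%
- Rule of thumb (under 20%: precise; 20% to under 50%: moderately precise; 50% or more: imprecise) → moderately precise

Link to interval estimation: a confidence interval for β₁ is β̂₁ ± t* × 0.3486, so SE sets the half-width per unit of t*.

What drives SE(β̂₁): larger n (here n = 27) → smaller SE; wider spread of x values → smaller SE; more residual scatter → larger SE.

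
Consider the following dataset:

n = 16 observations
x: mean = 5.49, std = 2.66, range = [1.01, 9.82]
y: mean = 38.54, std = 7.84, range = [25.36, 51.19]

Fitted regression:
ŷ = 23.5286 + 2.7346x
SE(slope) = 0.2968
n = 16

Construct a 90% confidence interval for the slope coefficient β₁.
The 90% CI for β₁ is (2.2118, 3.2574)

Confidence interval for the slope:

The 90% CI for β₁ is: β̂₁ ± t*(α/2, n-2) × SE(β̂₁)

Step 1: Find critical t-value
- Confidence level = 0.9
- Degrees of freedom = n - 2 = 16 - 2 = 14
- t*(α/2, 14) = 1.7613

Step 2: Calculate margin of error
Margin = 1.7613 × 0.2968 = 0.5228

Step 3: Construct interval
CI = 2.7346 ± 0.5228
CI = (2.2118, 3.2574)

Interpretation: We are 90% confident that the true slope β₁ lies between 2.2118 and 3.2574.
Both endpoints are positive, so the data support a genuinely positive slope at this confidence level.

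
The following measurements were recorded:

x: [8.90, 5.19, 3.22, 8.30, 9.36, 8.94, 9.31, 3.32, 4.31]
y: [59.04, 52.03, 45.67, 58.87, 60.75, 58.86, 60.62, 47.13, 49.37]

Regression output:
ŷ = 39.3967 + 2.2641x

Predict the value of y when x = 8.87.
ŷ = 59.4793

x = 8.87 lies inside the observed range [3.22, 9.36], so the fitted equation applies directly:

ŷ = 39.3967 + 2.2641 × 8.87
ŷ = 39.3967 + 20.0826
ŷ = 59.4793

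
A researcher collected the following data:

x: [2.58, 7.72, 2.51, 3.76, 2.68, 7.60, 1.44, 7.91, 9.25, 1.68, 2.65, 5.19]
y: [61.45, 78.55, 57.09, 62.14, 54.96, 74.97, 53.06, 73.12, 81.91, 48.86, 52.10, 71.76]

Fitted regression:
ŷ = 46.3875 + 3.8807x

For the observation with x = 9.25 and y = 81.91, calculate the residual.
Residual = -0.3740

The residual is the difference between the actual value and the predicted value:

Residual = y - ŷ

Step 1: Calculate predicted value
ŷ = 46.3875 + 3.8807 × 9.25
ŷ = 82.2840

Step 2: Calculate residual
Residual = 81.91 - 82.2840
Residual = -0.3740

The residual is negative, so the observed y = 81.91 sits below the regression line (the line overestimates it by 0.3740).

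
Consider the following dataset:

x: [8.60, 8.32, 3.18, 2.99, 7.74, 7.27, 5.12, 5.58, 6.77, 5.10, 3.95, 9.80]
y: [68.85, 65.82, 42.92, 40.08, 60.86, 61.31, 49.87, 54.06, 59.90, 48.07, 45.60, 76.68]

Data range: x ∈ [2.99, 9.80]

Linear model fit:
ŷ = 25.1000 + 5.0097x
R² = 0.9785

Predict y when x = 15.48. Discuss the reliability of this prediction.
The equation gives ŷ = 102.6502; however x = 15.48 is 5.68 units above the observed range, so this extrapolated value should not be trusted.

Prediction calculation:
ŷ = 25.1000 + 5.0097 × 15.48
ŷ = 102.6502

Reliability:
- Data range: x ∈ [2.99, 9.80]
- Prediction point: x = 15.48 is 5.68 units above the observed range → this is EXTRAPOLATION, not interpolation

Why that matters here:
- R² describes fit only over the sampled x values; it says nothing about behaviour beyond them
- There are no observations near this x to validate the fitted line there
- The standard error of prediction grows with (x − x̄)², and x = 15.48 is far from x̄ = 6.20

The R² = 0.9785 only validates the fit within [2.99, 9.80]; treat ŷ = 102.6502 with caution.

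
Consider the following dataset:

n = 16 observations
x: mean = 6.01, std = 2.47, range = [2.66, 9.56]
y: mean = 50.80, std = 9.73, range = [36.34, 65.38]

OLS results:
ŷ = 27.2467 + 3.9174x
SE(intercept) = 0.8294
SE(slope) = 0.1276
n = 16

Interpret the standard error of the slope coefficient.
The slope 3.9174 is pinned down to within about ±0.1276 (one SE) by these data — relative uncertainty 3.3%, i.e. precise.

SE(β̂₁) = 0.1276 says: if we drew many samples of n = 16 from the same population and refit each time, the fitted slopes would scatter with a standard deviation of roughly 0.1276 around the true β₁.

Relative precision:
- SE / |β̂₁| = 0.1276 / 3.9174 = 3.3%
- Rule of thumb (under 20%: precise; 20% to under 50%: moderately precise; 50% or more: imprecise) → precise

Link to the t-test: t = β̂₁ / SE(β̂₁) = 3.9174 / 0.1276 = 30.7006, the statistic for H₀: β₁ = 0.

What drives SE(β̂₁): more residual scatter → larger SE.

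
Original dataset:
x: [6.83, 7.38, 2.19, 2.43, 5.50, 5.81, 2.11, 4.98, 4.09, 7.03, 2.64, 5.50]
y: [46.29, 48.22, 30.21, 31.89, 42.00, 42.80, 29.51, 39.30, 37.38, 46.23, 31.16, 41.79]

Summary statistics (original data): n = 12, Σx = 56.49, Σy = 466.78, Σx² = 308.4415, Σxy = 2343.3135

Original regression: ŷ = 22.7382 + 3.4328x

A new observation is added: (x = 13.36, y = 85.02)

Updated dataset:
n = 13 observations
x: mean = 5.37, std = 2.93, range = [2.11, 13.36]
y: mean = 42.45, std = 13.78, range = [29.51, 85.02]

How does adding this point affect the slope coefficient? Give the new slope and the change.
The slope changes from 3.4328 to 4.6077 (change of +1.1749, or +34.2%).

The new point has HIGH LEVERAGE: x = 13.36 is far from the original mean x̄ = 56.49/12 ≈ 4.71 (original range [2.11, 7.38]).

Step 1: Update the sums with the new point (n goes from 12 to 13)
Σx  = 56.49 + 13.36 = 69.85
Σy  = 466.78 + 85.02 = 551.80
Σx² = 308.4415 + 13.36² = 308.4415 + 178.4896 = 486.9311
Σxy = 2343.3135 + 13.36×85.02 = 2343.3135 + 1135.8672 = 3479.1807

Step 2: Recompute the slope with b₁ = (nΣxy − ΣxΣy) / (nΣx² − (Σx)²)
Numerator   = 13×3479.1807 − 69.85×551.80 = 45229.3491 − 38543.2300 = 6686.1191
Denominator = 13×486.9311 − 69.85² = 6330.1043 − 4879.0225 = 1451.0818
b₁(new) = 6686.1191 / 1451.0818 = 4.6077

(Same formula on the original sums: (12×2343.3135 − 56.49×466.78) / (12×308.4415 − 56.49²) = 1751.3598 / 510.1779 = 3.4328, matching the given fit.)

Step 3: Change in slope
Δβ₁ = 4.6077 − 3.4328 = +1.1749
Relative change = +1.1749 / 3.4328 × 100% = +34.2%
→ the slope increases when the point is added.

Because the point sits above the extension of the original line at a high-leverage x, it tilts the fit up.
In practice: refit with and without it and report both if conclusions differ; examine leverage (hᵢ) and Cook's distance rather than deleting it automatically.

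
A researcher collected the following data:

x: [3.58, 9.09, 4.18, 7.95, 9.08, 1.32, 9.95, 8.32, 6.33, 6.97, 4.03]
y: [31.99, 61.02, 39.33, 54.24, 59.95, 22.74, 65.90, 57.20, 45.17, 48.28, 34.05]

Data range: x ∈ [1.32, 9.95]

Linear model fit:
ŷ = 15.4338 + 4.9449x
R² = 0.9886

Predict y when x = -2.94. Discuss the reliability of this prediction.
ŷ = 0.8958, but this is extrapolation (below the data range [1.32, 9.95]) and may be unreliable.

Prediction calculation:
ŷ = 15.4338 + 4.9449 × (-2.94)
ŷ = 0.8958

Reliability:
- Data range: x ∈ [1.32, 9.95]
- Prediction point: x = -2.94 is 4.26 units below the observed range → this is EXTRAPOLATION, not interpolation

Why that matters here:
- The linear relationship may not hold outside the observed range
- Real relationships often flatten, saturate, or turn nonlinear at extremes

Report the number if required, but flag clearly that it is an extrapolation.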